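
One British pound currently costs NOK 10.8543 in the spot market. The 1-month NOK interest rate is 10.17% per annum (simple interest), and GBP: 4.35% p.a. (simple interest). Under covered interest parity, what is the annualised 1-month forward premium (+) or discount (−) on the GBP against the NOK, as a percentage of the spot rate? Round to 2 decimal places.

+5.80%

T = 1/12 years.
No-arbitrage forward: 10.8543 × 1.008475 / 1.003625 = 10.9067532 NOK/GBP.
Annualised premium = (F − S)/S × (1/T) = (10.9067532 − 10.8543)/10.8543 ÷ (1/12) = 5.80%.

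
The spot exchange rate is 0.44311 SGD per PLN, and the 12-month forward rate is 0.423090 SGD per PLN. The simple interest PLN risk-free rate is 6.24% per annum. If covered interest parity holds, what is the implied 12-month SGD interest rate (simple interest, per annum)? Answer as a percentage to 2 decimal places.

1.44%

T = 1 year.
By CIP, F/S equals the SGD-to-PLN growth ratio: 0.42309/0.44311 = 0.9548193.
PLN growth factor: 1 + 0.0624×1 = 1.062400.
So the SGD growth factor = 1.014400.
r = (1.014400 − 1)/1 = 0.014400 → 1.44%.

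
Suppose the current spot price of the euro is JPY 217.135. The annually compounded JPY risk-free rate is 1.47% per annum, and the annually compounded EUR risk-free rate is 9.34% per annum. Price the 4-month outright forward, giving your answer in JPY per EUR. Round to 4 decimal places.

211.7952

T = 4/12 years.
JPY accumulates by (1 + 0.0147)^(4/12) = 1.004876184.
Growth of 1 EUR over T: (1 + 0.0934)^(4/12) = 1.030211412.
So F = 217.135 × 1.004876184 / 1.030211412 = 211.795159 (JPY/EUR).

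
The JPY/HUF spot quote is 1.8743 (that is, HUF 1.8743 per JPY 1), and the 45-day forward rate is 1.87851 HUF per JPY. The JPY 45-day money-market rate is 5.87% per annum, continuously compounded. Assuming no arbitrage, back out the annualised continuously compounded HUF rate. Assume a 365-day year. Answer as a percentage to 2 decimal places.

7.69%

T = 45/365 years.
By CIP, F/S equals the HUF-to-JPY growth ratio: 1.87851/1.8743 = 1.0022462.
JPY growth factor: e^(0.0587×45/365) = 1.0072632.
That pins the HUF growth at 1.0095257.
r = ln(1.0095257)/(45/365) = 0.076898 → 7.69%.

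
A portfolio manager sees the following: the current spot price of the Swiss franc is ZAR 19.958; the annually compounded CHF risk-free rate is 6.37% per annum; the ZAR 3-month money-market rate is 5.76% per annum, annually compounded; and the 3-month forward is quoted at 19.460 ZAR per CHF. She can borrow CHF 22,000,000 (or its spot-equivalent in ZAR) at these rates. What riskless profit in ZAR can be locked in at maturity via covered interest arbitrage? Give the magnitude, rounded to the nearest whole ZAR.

T = 3/12 years.
Route A — deposit CHF, sell forward: 22,000,000 × 1.01555813602 × 19.460 = ZAR 434,780,749.19.
Route B — convert at spot, deposit ZAR: 22,000,000 × 19.958 × 1.01409901419 = ZAR 445,266,538.75.
The quoted forward undervalues CHF, so borrow CHF, convert to ZAR at spot, deposit the ZAR at 5.76%, and buy CHF forward at 19.460 to cover the loan.
Profit = 445,266,538.75 − 434,780,749.19 = ZAR 10,485,790.

ZAR 10,485,790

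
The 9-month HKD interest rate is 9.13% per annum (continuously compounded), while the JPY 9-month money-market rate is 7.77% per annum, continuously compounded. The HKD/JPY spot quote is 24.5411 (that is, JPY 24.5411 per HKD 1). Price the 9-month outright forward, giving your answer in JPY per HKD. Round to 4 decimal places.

24.2921

T = 9/12 years.
JPY accumulates by e^(0.0777×9/12) = 1.06000646.
HKD growth factor: e^(0.0913×9/12) = 1.07087385.
So F = 24.5411 × 1.06000646 / 1.07087385 = 24.292053 (JPY/HKD).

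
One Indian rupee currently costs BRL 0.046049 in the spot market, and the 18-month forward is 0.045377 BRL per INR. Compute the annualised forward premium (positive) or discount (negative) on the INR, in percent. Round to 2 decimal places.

-0.97%

T = 18/12 years.
(F − S)/S = (0.045377 − 0.046049)/0.046049 = -0.0145932.
Per annum: -0.0145932 / (18/12) = -0.009729 = -0.97%.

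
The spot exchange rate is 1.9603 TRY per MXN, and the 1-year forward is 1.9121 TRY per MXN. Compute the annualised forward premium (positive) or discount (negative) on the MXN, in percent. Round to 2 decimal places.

T = 1 year.
Period premium: (1.9121 − 1.9603)/1.9603 = -0.0245881.
Per annum: -0.0245881 / 1 = -0.024588 = -2.46%.

-2.46%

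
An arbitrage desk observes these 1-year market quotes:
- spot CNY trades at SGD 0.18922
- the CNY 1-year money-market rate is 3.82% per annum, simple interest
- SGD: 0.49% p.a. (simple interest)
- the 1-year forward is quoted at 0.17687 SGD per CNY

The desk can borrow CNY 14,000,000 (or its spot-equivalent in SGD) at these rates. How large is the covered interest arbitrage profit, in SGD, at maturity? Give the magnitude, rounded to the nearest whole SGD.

SGD 91,290

T = 1 year.
Invest the CNY and cover forward: 14,000,000 × 1.038200 × 0.17687 = SGD 2,570,770.08.
Convert at spot and invest in SGD: 14,000,000 × 0.18922 × 1.004900 = SGD 2,662,060.49.
The quoted forward undervalues CNY, so borrow CNY, convert to SGD at spot, deposit the SGD at 0.49%, and buy CNY forward at 0.17687 to cover the loan.
The gap between the two covered legs is SGD 91,290.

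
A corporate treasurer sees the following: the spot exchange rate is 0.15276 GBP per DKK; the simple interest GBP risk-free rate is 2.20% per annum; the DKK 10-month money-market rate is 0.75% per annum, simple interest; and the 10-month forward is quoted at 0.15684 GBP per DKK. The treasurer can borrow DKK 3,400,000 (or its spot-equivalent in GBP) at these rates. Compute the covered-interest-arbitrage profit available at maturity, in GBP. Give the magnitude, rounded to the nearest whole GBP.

T = 10/12 years.
Route A — deposit DKK, sell forward: 3,400,000 × 1.006250 × 0.15684 = GBP 536,588.85.
Route B — convert at spot, deposit GBP: 3,400,000 × 0.15276 × 1.01833333 = GBP 528,906.04.
The quoted forward overvalues DKK, so borrow GBP, buy DKK at spot, deposit the DKK at 0.75%, and sell the proceeds forward at 0.15684.
The gap between the two covered legs is GBP 7,683.

GBP 7,683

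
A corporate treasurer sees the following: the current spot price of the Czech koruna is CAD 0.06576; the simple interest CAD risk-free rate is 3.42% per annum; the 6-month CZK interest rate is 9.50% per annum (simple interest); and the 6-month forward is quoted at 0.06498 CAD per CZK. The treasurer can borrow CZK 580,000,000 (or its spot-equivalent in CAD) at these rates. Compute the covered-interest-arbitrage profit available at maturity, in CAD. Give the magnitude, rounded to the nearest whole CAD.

CAD 685,591

T = 6/12 years.
Invest the CZK and cover forward: 580,000,000 × 1.047500 × 0.06498 = CAD 39,478,599.00.
Convert at spot and invest in CAD: 580,000,000 × 0.06576 × 1.017100 = CAD 38,793,007.68.
The quoted forward overvalues CZK, so borrow CAD, buy CZK at spot, deposit the CZK at 9.50%, and sell the proceeds forward at 0.06498.
The gap between the two covered legs is CAD 685,591.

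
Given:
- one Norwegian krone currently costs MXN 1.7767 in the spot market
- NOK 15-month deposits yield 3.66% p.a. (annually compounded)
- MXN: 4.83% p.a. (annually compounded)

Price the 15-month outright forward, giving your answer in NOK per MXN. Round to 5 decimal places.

T = 15/12 years.
MXN growth factor: (1 + 0.0483)^(15/12) = 1.0607352.
NOK growth factor: (1 + 0.0366)^(15/12) = 1.0459574.
So F = 1.7767 × 1.0607352 / 1.0459574 = 1.801802 (MXN/NOK).
Invert for NOK per MXN: 1 / 1.801802 = 0.55500.

0.55500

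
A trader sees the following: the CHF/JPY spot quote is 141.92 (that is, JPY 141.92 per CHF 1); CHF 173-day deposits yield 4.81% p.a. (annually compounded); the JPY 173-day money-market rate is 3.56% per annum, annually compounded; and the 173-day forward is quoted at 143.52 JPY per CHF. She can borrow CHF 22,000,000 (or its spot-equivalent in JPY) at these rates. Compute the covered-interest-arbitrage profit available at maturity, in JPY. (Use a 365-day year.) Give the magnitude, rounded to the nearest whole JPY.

T = 173/365 years.
Route A — deposit CHF, sell forward: 22,000,000 × 1.022516514056 × 143.52 = JPY 3,228,534,542.14.
Route B — convert at spot, deposit JPY: 22,000,000 × 141.92 × 1.016718232212 = JPY 3,174,438,333.34.
The quoted forward overvalues CHF, so borrow JPY, buy CHF at spot, deposit the CHF at 4.81%, and sell the proceeds forward at 143.52.
The gap between the two covered legs is JPY 54,096,209.

JPY 54,096,209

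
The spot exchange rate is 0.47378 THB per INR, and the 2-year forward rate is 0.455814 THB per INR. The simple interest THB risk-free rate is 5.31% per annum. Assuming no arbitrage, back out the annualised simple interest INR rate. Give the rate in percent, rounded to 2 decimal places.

T = 2 years.
CIP gives F = S · g_THB/g_INR, so g_THB/g_INR = 0.455814/0.47378 = 0.9620794.
The THB side grows by 1 + 0.0531×2 = 1.106200.
So the INR growth factor = 1.1498011.
r = (1.1498011 − 1)/2 = 0.074901 → 7.49%.

7.49%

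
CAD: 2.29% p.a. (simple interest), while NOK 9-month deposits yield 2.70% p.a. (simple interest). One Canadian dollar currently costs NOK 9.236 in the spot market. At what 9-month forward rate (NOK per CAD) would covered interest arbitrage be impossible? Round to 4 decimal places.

9.2639

T = 9/12 years.
NOK accumulates by 1 + 0.0270×9/12 = 1.020250.
CAD accumulates by 1 + 0.0229×9/12 = 1.017175.
Forward (NOK per CAD) = 9.236 × 1.020250 / 1.017175 = 9.263921.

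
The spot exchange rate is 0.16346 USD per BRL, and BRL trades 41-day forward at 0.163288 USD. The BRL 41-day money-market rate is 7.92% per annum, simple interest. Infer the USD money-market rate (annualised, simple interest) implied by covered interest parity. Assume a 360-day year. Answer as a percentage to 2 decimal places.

6.99%

T = 41/360 years.
CIP gives F = S · g_USD/g_BRL, so g_USD/g_BRL = 0.163288/0.16346 = 0.9989478.
The BRL side grows by 1 + 0.0792×41/360 = 1.009020.
Hence g_USD = 1.0079583.
(1.0079583 − 1)/T = 0.069878, i.e. 6.99%.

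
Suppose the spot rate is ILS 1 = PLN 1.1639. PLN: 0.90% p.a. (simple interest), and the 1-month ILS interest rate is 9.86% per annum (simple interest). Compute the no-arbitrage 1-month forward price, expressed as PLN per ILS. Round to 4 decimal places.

T = 1/12 years.
Growth of 1 PLN over T: 1 + 0.0090×1/12 = 1.000750.
ILS accumulates by 1 + 0.0986×1/12 = 1.0082167.
Forward (PLN per ILS) = 1.1639 × 1.000750 / 1.0082167 = 1.155280.

1.1553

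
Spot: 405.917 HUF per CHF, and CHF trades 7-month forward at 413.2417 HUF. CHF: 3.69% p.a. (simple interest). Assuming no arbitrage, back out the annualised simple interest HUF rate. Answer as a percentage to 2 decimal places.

T = 7/12 years.
F/S = 413.2417/405.917 = 1.0180448 = (growth of HUF) / (growth of CHF).
The CHF side grows by 1 + 0.0369×7/12 = 1.021525.
Hence g_HUF = 1.0399582.
(1.0399582 − 1)/T = 0.068500, i.e. 6.85%.

6.85%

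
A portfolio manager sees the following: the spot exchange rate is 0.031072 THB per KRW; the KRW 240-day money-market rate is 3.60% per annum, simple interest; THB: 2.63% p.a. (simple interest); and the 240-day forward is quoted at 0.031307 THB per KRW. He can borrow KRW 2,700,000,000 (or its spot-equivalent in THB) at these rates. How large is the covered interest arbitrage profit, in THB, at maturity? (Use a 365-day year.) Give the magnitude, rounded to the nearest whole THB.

T = 240/365 years.
Route A — deposit KRW, sell forward: 2,700,000,000 × 1.0236712329 × 0.031307 = THB 86,529,803.28.
Route B — convert at spot, deposit THB: 2,700,000,000 × 0.031072 × 1.0172931507 = THB 85,345,198.50.
The quoted forward overvalues KRW, so borrow THB, buy KRW at spot, deposit the KRW at 3.60%, and sell the proceeds forward at 0.031307.
The gap between the two covered legs is THB 1,184,605.

THB 1,184,605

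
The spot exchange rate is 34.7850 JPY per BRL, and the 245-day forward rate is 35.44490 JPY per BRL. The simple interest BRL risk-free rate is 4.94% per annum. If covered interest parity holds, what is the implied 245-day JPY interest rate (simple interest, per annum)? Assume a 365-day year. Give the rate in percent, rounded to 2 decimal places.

7.86%

T = 245/365 years.
CIP gives F = S · g_JPY/g_BRL, so g_JPY/g_BRL = 35.4449/34.785 = 1.0189708.
The BRL side grows by 1 + 0.0494×245/365 = 1.0331589.
That pins the JPY growth at 1.0527588.
r = (1.0527588 − 1)/(245/365) = 0.078600 → 7.86%.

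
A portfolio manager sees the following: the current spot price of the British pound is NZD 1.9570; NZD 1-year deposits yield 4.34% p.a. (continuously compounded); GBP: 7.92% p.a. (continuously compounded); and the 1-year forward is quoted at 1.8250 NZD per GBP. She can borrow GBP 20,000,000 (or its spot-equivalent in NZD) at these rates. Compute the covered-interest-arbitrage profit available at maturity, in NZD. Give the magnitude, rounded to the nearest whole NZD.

T = 1 year.
Keep in GBP, deliver into the forward: 20,000,000·1.0824207846·1.8250 = NZD 39,508,358.64.
Swap to NZD now, deposit: 20,000,000·1.9570·1.0443555535 = NZD 40,876,076.36.
The quoted forward undervalues GBP, so borrow GBP, convert to NZD at spot, deposit the NZD at 4.34%, and buy GBP forward at 1.8250 to cover the loan.
Arbitrage profit = |39,508,358.64 − 40,876,076.36| = NZD 1,367,718.

NZD 1,367,718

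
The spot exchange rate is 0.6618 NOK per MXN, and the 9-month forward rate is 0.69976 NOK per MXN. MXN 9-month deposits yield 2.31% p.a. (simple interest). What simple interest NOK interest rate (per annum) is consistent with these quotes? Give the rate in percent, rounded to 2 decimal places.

10.09%

T = 9/12 years.
CIP gives F = S · g_NOK/g_MXN, so g_NOK/g_MXN = 0.69976/0.6618 = 1.0573587.
MXN growth factor: 1 + 0.0231×9/12 = 1.017325.
That pins the NOK growth at 1.0756774.
r = (1.0756774 − 1)/(9/12) = 0.100903 → 10.09%.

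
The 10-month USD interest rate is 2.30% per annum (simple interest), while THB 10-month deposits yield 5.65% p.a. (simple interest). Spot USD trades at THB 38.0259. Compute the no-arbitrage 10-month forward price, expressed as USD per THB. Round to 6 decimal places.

0.025597

T = 10/12 years.
Growth of 1 THB over T: 1 + 0.0565×10/12 = 1.0470833.
Growth of 1 USD over T: 1 + 0.0230×10/12 = 1.0191667.
CIP: F = S · (grow THB)/(grow USD) = 38.0259 × 1.0470833/1.0191667 = 39.06749 THB per USD.
Quoted the other way: 1/39.06749 = 0.025597 USD per THB.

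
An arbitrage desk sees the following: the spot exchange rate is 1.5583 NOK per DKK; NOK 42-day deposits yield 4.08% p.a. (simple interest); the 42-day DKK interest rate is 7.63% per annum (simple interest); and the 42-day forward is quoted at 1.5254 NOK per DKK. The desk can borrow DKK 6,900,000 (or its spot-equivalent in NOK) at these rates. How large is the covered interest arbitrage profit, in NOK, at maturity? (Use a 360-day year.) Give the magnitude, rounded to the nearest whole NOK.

T = 42/360 years.
Keep in DKK, deliver into the forward: 6,900,000·1.0089016667·1.5254 = NOK 10,618,952.36.
Swap to NOK now, deposit: 6,900,000·1.5583·1.004760 = NOK 10,803,450.81.
The quoted forward undervalues DKK, so borrow DKK, convert to NOK at spot, deposit the NOK at 4.08%, and buy DKK forward at 1.5254 to cover the loan.
Arbitrage profit = |10,618,952.36 − 10,803,450.81| = NOK 184,498.

NOK 184,498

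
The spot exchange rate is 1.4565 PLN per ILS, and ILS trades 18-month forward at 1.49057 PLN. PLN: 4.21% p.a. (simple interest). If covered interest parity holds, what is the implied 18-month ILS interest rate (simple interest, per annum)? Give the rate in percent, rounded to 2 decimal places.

T = 18/12 years.
By CIP, F/S equals the PLN-to-ILS growth ratio: 1.49057/1.4565 = 1.0233917.
PLN growth factor: 1 + 0.0421×18/12 = 1.063150.
That pins the ILS growth at 1.0388495.
(1.0388495 − 1)/T = 0.025900, i.e. 2.59%.

2.59%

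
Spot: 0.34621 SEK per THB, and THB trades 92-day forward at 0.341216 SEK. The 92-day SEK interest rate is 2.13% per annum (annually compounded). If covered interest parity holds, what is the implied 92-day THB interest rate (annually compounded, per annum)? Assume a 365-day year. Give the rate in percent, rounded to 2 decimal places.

8.19%

T = 92/365 years.
CIP gives F = S · g_SEK/g_THB, so g_SEK/g_THB = 0.341216/0.34621 = 0.9855752.
The SEK side grows by (1 + 0.0213)^(92/365) = 1.0053265.
Hence g_THB = 1.0200404.
r = 1.0200404^(365/92) − 1 = 0.081903 → 8.19%.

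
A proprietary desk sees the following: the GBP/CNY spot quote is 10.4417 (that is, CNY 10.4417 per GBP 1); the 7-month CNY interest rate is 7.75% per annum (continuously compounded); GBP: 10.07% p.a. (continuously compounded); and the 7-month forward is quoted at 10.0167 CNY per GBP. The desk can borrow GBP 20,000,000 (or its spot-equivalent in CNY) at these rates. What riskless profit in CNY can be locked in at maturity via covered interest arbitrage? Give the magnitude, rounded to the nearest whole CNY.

CNY 6,037,241

T = 7/12 years.
Keep in GBP, deliver into the forward: 20,000,000·1.06050124253·10.0167 = CNY 212,454,455.92.
Swap to CNY now, deposit: 20,000,000·10.4417·1.04624580508 = CNY 218,491,696.46.
The quoted forward undervalues GBP, so borrow GBP, convert to CNY at spot, deposit the CNY at 7.75%, and buy GBP forward at 10.0167 to cover the loan.
The gap between the two covered legs is CNY 6,037,241.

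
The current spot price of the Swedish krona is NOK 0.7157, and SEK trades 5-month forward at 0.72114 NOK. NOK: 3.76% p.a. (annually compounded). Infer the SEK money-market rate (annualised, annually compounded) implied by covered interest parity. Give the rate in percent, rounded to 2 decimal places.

T = 5/12 years.
By CIP, F/S equals the NOK-to-SEK growth ratio: 0.72114/0.7157 = 1.0076010.
NOK growth factor: (1 + 0.0376)^(5/12) = 1.0154982.
That pins the SEK growth at 1.0078376.
Annualise: 1.0078376^(12/5) − 1 = 0.018914 = 1.89%.

1.89%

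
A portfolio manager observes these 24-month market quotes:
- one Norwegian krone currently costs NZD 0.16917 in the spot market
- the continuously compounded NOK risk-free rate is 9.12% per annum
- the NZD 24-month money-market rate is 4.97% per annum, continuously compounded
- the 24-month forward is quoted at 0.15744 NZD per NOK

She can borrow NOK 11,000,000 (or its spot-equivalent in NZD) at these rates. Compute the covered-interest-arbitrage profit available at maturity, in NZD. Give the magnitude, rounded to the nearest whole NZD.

T = 2 years.
Route A — deposit NOK, sell forward: 11,000,000 × 1.200094136 × 0.15744 = NZD 2,078,371.03.
Route B — convert at spot, deposit NZD: 11,000,000 × 0.16917 × 1.104508014 = NZD 2,055,345.83.
The quoted forward overvalues NOK, so borrow NZD, buy NOK at spot, deposit the NOK at 9.12%, and sell the proceeds forward at 0.15744.
The gap between the two covered legs is NZD 23,025.

NZD 23,025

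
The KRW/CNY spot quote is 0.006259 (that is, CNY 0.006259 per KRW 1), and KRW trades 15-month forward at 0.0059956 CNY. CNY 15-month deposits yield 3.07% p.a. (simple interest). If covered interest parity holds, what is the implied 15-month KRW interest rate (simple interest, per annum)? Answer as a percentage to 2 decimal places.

6.72%

T = 15/12 years.
CIP gives F = S · g_CNY/g_KRW, so g_CNY/g_KRW = 0.0059956/0.006259 = 0.9579166.
CNY growth factor: 1 + 0.0307×15/12 = 1.038375.
Hence g_KRW = 1.0839931.
r = (1.0839931 − 1)/(15/12) = 0.067194 → 6.72%.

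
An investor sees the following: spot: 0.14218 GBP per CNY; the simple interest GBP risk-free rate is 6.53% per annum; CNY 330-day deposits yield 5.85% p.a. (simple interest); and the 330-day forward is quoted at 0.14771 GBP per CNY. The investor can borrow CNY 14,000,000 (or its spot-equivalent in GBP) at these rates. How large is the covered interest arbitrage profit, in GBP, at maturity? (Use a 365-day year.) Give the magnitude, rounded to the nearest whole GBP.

T = 330/365 years.
Route A — deposit CNY, sell forward: 14,000,000 × 1.052890411 × 0.14771 = GBP 2,177,314.20.
Route B — convert at spot, deposit GBP: 14,000,000 × 0.14218 × 1.059038356 = GBP 2,108,037.03.
The quoted forward overvalues CNY, so borrow GBP, buy CNY at spot, deposit the CNY at 5.85%, and sell the proceeds forward at 0.14771.
The gap between the two covered legs is GBP 69,277.

GBP 69,277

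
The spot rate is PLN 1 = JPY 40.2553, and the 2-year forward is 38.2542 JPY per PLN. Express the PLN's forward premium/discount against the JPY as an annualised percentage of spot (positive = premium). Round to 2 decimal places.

-2.49%

T = 2 years.
Period premium: (38.2542 − 40.2553)/40.2553 = -0.0497102.
Per annum: -0.0497102 / 2 = -0.024855 = -2.49%.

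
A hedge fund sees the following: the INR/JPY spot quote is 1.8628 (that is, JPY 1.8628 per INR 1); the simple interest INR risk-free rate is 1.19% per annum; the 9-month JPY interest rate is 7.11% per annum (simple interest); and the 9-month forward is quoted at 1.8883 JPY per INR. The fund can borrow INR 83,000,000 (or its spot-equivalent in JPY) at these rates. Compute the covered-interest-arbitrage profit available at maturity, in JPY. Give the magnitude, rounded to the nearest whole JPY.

T = 9/12 years.
Keep in INR, deliver into the forward: 83,000,000·1.008925·1.8883 = JPY 158,127,705.43.
Swap to JPY now, deposit: 83,000,000·1.8628·1.053325 = JPY 162,857,106.23.
The quoted forward undervalues INR, so borrow INR, convert to JPY at spot, deposit the JPY at 7.11%, and buy INR forward at 1.8883 to cover the loan.
Arbitrage profit = |158,127,705.43 − 162,857,106.23| = JPY 4,729,401.

JPY 4,729,401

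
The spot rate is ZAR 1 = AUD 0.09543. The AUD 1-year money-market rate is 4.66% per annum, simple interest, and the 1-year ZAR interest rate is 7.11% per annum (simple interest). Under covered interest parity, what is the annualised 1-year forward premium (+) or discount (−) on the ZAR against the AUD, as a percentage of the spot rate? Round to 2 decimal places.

T = 1 year.
No-arbitrage forward: 0.09543 × 1.046600 / 1.071100 = 0.09324716 AUD/ZAR.
Annualised premium = (F − S)/S × (1/T) = (0.09324716 − 0.09543)/0.09543 ÷ 1 = -2.29%.

-2.29%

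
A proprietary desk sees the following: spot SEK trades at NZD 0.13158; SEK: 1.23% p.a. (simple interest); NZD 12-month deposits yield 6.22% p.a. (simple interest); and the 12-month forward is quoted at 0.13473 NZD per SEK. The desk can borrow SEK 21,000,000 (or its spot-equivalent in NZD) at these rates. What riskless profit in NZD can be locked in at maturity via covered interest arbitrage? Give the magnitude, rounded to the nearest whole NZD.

NZD 70,919

T = 1 year.
Invest the SEK and cover forward: 21,000,000 × 1.012300 × 0.13473 = NZD 2,864,130.76.
Convert at spot and invest in NZD: 21,000,000 × 0.13158 × 1.062200 = NZD 2,935,049.80.
The quoted forward undervalues SEK, so borrow SEK, convert to NZD at spot, deposit the NZD at 6.22%, and buy SEK forward at 0.13473 to cover the loan.
Profit = 2,935,049.80 − 2,864,130.76 = NZD 70,919.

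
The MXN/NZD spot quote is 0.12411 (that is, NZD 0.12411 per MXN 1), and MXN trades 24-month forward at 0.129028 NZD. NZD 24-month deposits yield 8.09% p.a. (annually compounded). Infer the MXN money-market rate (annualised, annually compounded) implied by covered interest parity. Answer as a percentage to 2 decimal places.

T = 2 years.
CIP gives F = S · g_NZD/g_MXN, so g_NZD/g_MXN = 0.129028/0.12411 = 1.0396261.
NZD growth factor: (1 + 0.0809)^2 = 1.1683448.
So the MXN growth factor = 1.1238125.
r = 1.1238125^(1/2) − 1 = 0.060100 → 6.01%.

6.01%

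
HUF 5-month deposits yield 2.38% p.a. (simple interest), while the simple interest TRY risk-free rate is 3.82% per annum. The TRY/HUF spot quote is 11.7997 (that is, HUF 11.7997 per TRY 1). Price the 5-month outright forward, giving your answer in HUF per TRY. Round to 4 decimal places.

11.7300

T = 5/12 years.
HUF growth factor: 1 + 0.0238×5/12 = 1.00991667.
TRY accumulates by 1 + 0.0382×5/12 = 1.01591667.
CIP: F = S · (grow HUF)/(grow TRY) = 11.7997 × 1.00991667/1.01591667 = 11.730011 HUF per TRY.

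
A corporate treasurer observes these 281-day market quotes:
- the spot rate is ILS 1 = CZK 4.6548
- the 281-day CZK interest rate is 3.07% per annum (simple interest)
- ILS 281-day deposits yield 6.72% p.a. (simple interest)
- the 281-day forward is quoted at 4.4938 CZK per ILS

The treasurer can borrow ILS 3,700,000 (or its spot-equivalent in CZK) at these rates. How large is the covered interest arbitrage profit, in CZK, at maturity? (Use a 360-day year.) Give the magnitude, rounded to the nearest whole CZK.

T = 281/360 years.
Invest the ILS and cover forward: 3,700,000 × 1.0524533333 × 4.4938 = CZK 17,499,204.72.
Convert at spot and invest in CZK: 3,700,000 × 4.6548 × 1.0239630556 = CZK 17,635,469.96.
The quoted forward undervalues ILS, so borrow ILS, convert to CZK at spot, deposit the CZK at 3.07%, and buy ILS forward at 4.4938 to cover the loan.
The gap between the two covered legs is CZK 136,265.

CZK 136,265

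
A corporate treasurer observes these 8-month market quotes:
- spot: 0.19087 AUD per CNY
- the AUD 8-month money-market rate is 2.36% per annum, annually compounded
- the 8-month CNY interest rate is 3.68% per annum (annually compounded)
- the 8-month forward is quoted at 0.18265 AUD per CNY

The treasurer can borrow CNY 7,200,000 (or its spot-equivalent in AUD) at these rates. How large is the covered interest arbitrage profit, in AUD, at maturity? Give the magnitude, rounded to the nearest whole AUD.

T = 8/12 years.
Invest the CNY and cover forward: 7,200,000 × 1.024385272 × 0.18265 = AUD 1,347,148.58.
Convert at spot and invest in AUD: 7,200,000 × 0.19087 × 1.015672089 = AUD 1,395,801.59.
The quoted forward undervalues CNY, so borrow CNY, convert to AUD at spot, deposit the AUD at 2.36%, and buy CNY forward at 0.18265 to cover the loan.
The gap between the two covered legs is AUD 48,653.

AUD 48,653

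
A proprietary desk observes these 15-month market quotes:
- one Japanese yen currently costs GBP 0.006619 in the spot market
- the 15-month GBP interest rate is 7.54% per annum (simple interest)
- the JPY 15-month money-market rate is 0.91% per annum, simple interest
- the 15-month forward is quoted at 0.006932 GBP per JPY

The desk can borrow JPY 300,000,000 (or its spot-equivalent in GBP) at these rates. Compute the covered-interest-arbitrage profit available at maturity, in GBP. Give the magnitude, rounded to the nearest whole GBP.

T = 15/12 years.
Route A — deposit JPY, sell forward: 300,000,000 × 1.011375 × 0.006932 = GBP 2,103,255.45.
Route B — convert at spot, deposit GBP: 300,000,000 × 0.006619 × 1.094250 = GBP 2,172,852.23.
The quoted forward undervalues JPY, so borrow JPY, convert to GBP at spot, deposit the GBP at 7.54%, and buy JPY forward at 0.006932 to cover the loan.
Profit = 2,172,852.23 − 2,103,255.45 = GBP 69,597.

GBP 69,597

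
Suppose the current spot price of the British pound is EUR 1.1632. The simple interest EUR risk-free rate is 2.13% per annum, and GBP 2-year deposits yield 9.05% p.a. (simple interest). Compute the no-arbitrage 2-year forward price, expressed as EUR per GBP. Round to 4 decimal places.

T = 2 years.
Growth of 1 EUR over T: 1 + 0.0213×2 = 1.042600.
Growth of 1 GBP over T: 1 + 0.0905×2 = 1.181000.
CIP: F = S · (grow EUR)/(grow GBP) = 1.1632 × 1.042600/1.181000 = 1.026886 EUR per GBP.

1.0269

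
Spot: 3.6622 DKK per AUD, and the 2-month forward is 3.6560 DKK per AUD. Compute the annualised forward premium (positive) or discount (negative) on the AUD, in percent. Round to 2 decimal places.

-1.02%

T = 2/12 years.
Period premium: (3.6560 − 3.6622)/3.6622 = -0.0016930.
Annualise by dividing by T: -0.0016930 / (2/12) = -0.010158 → -1.02%.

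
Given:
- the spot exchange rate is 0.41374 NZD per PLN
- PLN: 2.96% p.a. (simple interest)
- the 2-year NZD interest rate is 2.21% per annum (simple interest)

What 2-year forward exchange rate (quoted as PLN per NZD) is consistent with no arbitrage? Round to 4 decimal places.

T = 2 years.
Growth of 1 NZD over T: 1 + 0.0221×2 = 1.044200.
PLN accumulates by 1 + 0.0296×2 = 1.059200.
CIP: F = S · (grow NZD)/(grow PLN) = 0.41374 × 1.044200/1.059200 = 0.4078808 NZD per PLN.
Invert for PLN per NZD: 1 / 0.4078808 = 2.4517.

2.4517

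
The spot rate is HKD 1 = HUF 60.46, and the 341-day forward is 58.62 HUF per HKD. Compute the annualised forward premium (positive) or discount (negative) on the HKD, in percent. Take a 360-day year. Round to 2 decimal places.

T = 341/360 years.
Period premium: (58.62 − 60.46)/60.46 = -0.0304333.
×(1/T) gives -3.21% p.a.

-3.21%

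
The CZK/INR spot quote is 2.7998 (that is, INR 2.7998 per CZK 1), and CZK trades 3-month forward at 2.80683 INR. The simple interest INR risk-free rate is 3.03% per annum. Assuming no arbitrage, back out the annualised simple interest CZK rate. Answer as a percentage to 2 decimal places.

T = 3/12 years.
F/S = 2.80683/2.7998 = 1.0025109 = (growth of INR) / (growth of CZK).
INR growth factor: 1 + 0.0303×3/12 = 1.007575.
So the CZK growth factor = 1.0050514.
(1.0050514 − 1)/T = 0.020206, i.e. 2.02%.

2.02%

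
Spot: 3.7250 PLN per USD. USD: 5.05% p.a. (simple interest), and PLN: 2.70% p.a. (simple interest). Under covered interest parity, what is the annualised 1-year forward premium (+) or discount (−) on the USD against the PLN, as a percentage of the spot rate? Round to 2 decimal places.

T = 1 year.
No-arbitrage forward: 3.725 × 1.027000 / 1.050500 = 3.6416706 PLN/USD.
(F − S)/S ÷ T = (3.6416706 − 3.725)/3.725/1 = -0.022370 → -2.24%.

-2.24%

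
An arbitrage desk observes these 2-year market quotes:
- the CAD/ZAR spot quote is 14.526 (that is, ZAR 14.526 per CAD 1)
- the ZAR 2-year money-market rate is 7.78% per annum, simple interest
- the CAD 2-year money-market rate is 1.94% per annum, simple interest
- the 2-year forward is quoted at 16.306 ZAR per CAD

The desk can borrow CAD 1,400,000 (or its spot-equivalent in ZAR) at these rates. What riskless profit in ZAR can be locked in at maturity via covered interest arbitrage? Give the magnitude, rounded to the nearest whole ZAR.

ZAR 213,398

T = 2 years.
Keep in CAD, deliver into the forward: 1,400,000·1.038800·16.306 = ZAR 23,714,141.92.
Swap to ZAR now, deposit: 1,400,000·14.526·1.155600 = ZAR 23,500,743.84.
The quoted forward overvalues CAD, so borrow ZAR, buy CAD at spot, deposit the CAD at 1.94%, and sell the proceeds forward at 16.306.
Profit = 23,714,141.92 − 23,500,743.84 = ZAR 213,398.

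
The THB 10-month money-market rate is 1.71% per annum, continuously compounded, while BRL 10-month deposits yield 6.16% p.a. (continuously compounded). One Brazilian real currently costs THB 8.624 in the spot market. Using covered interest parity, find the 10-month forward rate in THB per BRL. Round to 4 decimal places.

T = 10/12 years.
THB accumulates by e^(0.0171×10/12) = 1.014352.
BRL accumulates by e^(0.0616×10/12) = 1.0526737.
So F = 8.624 × 1.014352 / 1.0526737 = 8.310051 (THB/BRL).

8.3101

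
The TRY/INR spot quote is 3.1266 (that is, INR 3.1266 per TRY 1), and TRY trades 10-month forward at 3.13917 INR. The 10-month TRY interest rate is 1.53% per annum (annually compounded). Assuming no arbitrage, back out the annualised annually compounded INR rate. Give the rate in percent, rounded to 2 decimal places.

2.02%

T = 10/12 years.
F/S = 3.13917/3.1266 = 1.0040203 = (growth of INR) / (growth of TRY).
TRY growth factor: (1 + 0.0153)^(10/12) = 1.0127338.
That pins the INR growth at 1.0168053.
Annualise: 1.0168053^(12/10) − 1 = 0.020200 = 2.02%.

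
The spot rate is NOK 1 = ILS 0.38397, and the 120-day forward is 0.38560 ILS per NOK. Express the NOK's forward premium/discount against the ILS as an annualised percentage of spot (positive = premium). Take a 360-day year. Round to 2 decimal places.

+1.27%

T = 120/360 years.
NOK trades forward at +0.42451% vs spot over the period.
×(1/T) gives 1.27% p.a.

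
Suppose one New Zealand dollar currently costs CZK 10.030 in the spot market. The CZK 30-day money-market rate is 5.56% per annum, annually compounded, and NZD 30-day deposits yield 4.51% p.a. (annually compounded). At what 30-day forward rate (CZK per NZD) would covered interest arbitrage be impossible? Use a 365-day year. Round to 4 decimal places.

10.0382

T = 30/365 years.
CZK accumulates by (1 + 0.0556)^(30/365) = 1.00445725.
NZD growth factor: (1 + 0.0451)^(30/365) = 1.00363227.
CIP: F = S · (grow CZK)/(grow NZD) = 10.03 × 1.00445725/1.00363227 = 10.038245 CZK per NZD.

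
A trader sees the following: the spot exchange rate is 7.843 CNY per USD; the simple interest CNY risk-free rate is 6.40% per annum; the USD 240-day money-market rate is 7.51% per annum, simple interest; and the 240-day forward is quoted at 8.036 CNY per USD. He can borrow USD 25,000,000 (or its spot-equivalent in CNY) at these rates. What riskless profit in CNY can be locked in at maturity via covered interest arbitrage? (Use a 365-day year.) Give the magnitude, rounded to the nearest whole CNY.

CNY 6,494,341

T = 240/365 years.
Invest the USD and cover forward: 25,000,000 × 1.04938082192 × 8.036 = CNY 210,820,607.12.
Convert at spot and invest in CNY: 25,000,000 × 7.843 × 1.04208219178 = CNY 204,326,265.75.
The quoted forward overvalues USD, so borrow CNY, buy USD at spot, deposit the USD at 7.51%, and sell the proceeds forward at 8.036.
Arbitrage profit = |210,820,607.12 − 204,326,265.75| = CNY 6,494,341.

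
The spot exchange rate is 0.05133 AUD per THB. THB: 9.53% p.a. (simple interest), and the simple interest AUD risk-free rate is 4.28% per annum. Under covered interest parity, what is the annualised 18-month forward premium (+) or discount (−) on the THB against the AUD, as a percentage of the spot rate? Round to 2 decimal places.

-4.59%

T = 18/12 years.
CIP forward (AUD per THB) = 0.05133 × 1.064200/1.142950 = 0.04779333.
Annualised premium = (F − S)/S × (1/T) = (0.04779333 − 0.05133)/0.05133 ÷ (18/12) = -4.59%.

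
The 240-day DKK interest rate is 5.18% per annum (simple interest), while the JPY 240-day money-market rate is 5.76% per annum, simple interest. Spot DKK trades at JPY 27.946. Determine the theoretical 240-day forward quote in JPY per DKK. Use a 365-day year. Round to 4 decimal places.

T = 240/365 years.
JPY accumulates by 1 + 0.0576×240/365 = 1.03787397.
DKK accumulates by 1 + 0.0518×240/365 = 1.03406027.
So F = 27.946 × 1.03787397 / 1.03406027 = 28.049067 (JPY/DKK).

28.0491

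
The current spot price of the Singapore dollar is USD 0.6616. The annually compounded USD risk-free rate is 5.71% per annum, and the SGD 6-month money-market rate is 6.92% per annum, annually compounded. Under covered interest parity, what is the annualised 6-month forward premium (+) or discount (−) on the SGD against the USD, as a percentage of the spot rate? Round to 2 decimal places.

T = 6/12 years.
F = S · g_USD/g_SGD = 0.6616 × 1.0281537/1.0340213 = 0.6578457.
(F − S)/S ÷ T = (0.6578457 − 0.6616)/0.6616/(6/12) = -0.011349 → -1.13%.

-1.13%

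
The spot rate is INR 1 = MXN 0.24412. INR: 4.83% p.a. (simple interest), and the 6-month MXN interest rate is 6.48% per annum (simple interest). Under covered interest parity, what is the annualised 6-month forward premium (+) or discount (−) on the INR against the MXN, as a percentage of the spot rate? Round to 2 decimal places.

+1.61%

T = 6/12 years.
CIP forward (MXN per INR) = 0.24412 × 1.032400/1.024150 = 0.24608650.
Annualised premium = (F − S)/S × (1/T) = (0.24608650 − 0.24412)/0.24412 ÷ (6/12) = 1.61%.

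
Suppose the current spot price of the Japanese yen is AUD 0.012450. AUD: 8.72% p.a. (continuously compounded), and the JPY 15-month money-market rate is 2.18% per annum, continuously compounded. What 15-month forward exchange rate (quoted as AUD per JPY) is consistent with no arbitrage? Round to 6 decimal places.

T = 15/12 years.
AUD accumulates by e^(0.0872×15/12) = 1.1151624.
Growth of 1 JPY over T: e^(0.0218×15/12) = 1.0276247.
CIP: F = S · (grow AUD)/(grow JPY) = 0.01245 × 1.1151624/1.0276247 = 0.01351055 AUD per JPY.

0.013511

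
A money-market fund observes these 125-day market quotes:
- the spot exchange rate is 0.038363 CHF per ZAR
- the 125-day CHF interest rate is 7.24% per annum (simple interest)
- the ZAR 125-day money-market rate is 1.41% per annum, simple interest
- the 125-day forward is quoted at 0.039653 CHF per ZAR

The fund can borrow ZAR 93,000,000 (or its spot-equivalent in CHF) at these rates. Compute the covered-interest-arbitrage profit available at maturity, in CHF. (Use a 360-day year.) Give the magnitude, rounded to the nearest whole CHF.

CHF 48,335

T = 125/360 years.
Invest the ZAR and cover forward: 93,000,000 × 1.004895833 × 0.039653 = CHF 3,705,783.51.
Convert at spot and invest in CHF: 93,000,000 × 0.038363 × 1.025138889 = CHF 3,657,448.50.
The quoted forward overvalues ZAR, so borrow CHF, buy ZAR at spot, deposit the ZAR at 1.41%, and sell the proceeds forward at 0.039653.
Profit = 3,705,783.51 − 3,657,448.50 = CHF 48,335.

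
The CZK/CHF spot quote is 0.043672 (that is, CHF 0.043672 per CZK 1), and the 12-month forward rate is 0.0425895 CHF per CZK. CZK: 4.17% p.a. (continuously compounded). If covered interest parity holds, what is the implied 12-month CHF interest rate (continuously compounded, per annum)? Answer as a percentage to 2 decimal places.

T = 1 year.
By CIP, F/S equals the CHF-to-CZK growth ratio: 0.0425895/0.043672 = 0.9752130.
The CZK side grows by e^(0.0417×1) = 1.0425817.
So the CHF growth factor = 1.0167392.
r = ln(1.0167392)/1 = 0.016601 → 1.66%.

1.66%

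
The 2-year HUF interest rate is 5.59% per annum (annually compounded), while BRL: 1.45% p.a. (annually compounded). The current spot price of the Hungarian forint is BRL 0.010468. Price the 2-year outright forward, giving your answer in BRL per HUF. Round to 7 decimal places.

0.0096632

T = 2 years.
BRL growth factor: (1 + 0.0145)^2 = 1.0292102.
HUF growth factor: (1 + 0.0559)^2 = 1.1149248.
Forward (BRL per HUF) = 0.010468 × 1.0292102 / 1.1149248 = 0.009663228.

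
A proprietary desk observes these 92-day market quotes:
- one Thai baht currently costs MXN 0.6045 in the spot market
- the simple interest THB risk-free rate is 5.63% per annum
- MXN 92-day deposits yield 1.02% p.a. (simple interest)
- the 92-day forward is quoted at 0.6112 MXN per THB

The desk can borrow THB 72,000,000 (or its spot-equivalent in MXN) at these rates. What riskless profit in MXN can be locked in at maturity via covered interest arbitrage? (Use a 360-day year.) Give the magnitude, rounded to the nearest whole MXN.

T = 92/360 years.
Route A — deposit THB, sell forward: 72,000,000 × 1.0143877778 × 0.6112 = MXN 44,639,554.30.
Route B — convert at spot, deposit MXN: 72,000,000 × 0.6045 × 1.0026066667 = MXN 43,637,452.56.
The quoted forward overvalues THB, so borrow MXN, buy THB at spot, deposit the THB at 5.63%, and sell the proceeds forward at 0.6112.
The gap between the two covered legs is MXN 1,002,102.

MXN 1,002,102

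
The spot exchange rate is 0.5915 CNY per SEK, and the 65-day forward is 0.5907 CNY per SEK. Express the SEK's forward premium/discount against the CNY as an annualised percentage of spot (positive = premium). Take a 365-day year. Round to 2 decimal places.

-0.76%

T = 65/365 years.
Period premium: (0.5907 − 0.5915)/0.5915 = -0.0013525.
Per annum: -0.0013525 / (65/365) = -0.007595 = -0.76%.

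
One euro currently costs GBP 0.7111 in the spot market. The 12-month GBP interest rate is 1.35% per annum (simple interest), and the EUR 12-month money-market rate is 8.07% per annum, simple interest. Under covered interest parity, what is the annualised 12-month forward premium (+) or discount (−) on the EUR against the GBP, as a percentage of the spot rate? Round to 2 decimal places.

-6.22%

T = 1 year.
No-arbitrage forward: 0.7111 × 1.013500 / 1.080700 = 0.6668824 GBP/EUR.
Annualised premium = (F − S)/S × (1/T) = (0.6668824 − 0.7111)/0.7111 ÷ 1 = -6.22%.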